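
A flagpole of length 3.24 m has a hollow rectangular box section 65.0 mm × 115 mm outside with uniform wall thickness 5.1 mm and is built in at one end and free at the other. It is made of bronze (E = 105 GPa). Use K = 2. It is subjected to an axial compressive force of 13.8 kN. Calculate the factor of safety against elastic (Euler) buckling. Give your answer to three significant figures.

n ≈ 2.14

Inner dimensions: h_i = 115 − 2×5.1 = 104.8 mm, b_i = 65.0 − 2×5.1 = 54.80 mm
Weak-axis I_min = (h_o·b_o³ − h_i·b_i³)/12 with b_o = 65.0, b_i = 54.80 mm (shorter outer/inner sides).
I_min = (115×65.0³ − 104.8×54.80³)/12 = 1.195×10^6 mm⁴
I = 1.195×10^6 mm⁴ = 1.195×10^-6 m⁴
Effective length L_e = K·L = 2 × 3.24 = 6.480 m
P_cr = π²EI / L_e² = π² × 105×10⁹ × 1.195×10^-6 / 6.480² = 2.948×10^4 N
Factor of safety n = P_cr / P = 29.483 / 13.8 = 2.14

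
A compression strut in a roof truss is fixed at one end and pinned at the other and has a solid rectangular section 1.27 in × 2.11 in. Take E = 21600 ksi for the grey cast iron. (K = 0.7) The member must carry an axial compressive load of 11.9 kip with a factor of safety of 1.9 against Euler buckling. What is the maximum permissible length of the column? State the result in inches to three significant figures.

L_max ≈ 83.3 in

Buckling occurs about the weak axis: I_min = h·b³/12 with b = 1.27 in (the shorter side).
I_min = 2.11×1.27³/12 = 0.3602 in⁴
Required critical load P_cr = n·P = 1.9 × 11.9 = 22.61 kip = 2.261×10^4 lb
From P_cr = π²EI/(K·L)²:  L = (1/K)·√(π²EI/P_cr) = (1/0.7)·√(π²×2.16×10^7×0.3602/2.261×10^4)
L = 83.3 in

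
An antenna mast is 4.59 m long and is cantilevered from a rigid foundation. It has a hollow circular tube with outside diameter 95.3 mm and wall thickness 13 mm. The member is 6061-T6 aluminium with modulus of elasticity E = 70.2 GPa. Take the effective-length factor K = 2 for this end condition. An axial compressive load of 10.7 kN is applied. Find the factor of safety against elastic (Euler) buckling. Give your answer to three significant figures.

n ≈ 2.24

Inner diameter d_i = 95.3 − 2×13 = 69.30 mm
I = π(d_o⁴ − d_i⁴)/64 = π(95.3⁴ − 69.30⁴)/64 = 2.917×10^6 mm⁴
I = 2.917×10^6 mm⁴ = 2.917×10^-6 m⁴
Effective length L_e = K·L = 2 × 4.59 = 9.180 m
P_cr = π²EI / L_e² = π² × 70.2×10⁹ × 2.917×10^-6 / 9.180² = 2.398×10^4 N
Factor of safety n = P_cr / P = 23.980 / 10.7 = 2.24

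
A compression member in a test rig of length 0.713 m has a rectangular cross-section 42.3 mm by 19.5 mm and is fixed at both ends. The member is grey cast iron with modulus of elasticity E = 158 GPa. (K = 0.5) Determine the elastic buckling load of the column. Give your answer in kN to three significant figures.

Buckling occurs about the weak axis: I_min = h·b³/12 with b = 19.5 mm (the shorter side).
I_min = 42.3×19.5³/12 = 2.614×10^4 mm⁴
I = 2.614×10^4 mm⁴ = 2.614×10^-8 m⁴
Effective length L_e = K·L = 0.5 × 0.713 = 0.3565 m
P_cr = π²EI / L_e² = π² × 158×10⁹ × 2.614×10^-8 / 0.3565² = 3.207×10^5 N

P_cr ≈ 321 kN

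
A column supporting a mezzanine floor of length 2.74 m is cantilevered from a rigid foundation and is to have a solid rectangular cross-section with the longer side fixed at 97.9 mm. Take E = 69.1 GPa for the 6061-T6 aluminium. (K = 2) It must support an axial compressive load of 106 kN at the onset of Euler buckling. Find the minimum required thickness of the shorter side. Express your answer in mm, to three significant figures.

L_e = K·L = 2 × 2.74 = 5.480 m
Required I = P_cr·L_e²/(π²E) = 1.060×10^5 × 5.480² / (π² × 6.91×10^10) = 4.668×10^-6 m⁴
I_req = 4.668×10^6 mm⁴
Rectangle, weak axis: I_min = h·b³/12 with h = 97.9 mm fixed  ⇒  b = (12I/h)^(1/3) = 83.0 mm

b ≈ 83.0 mm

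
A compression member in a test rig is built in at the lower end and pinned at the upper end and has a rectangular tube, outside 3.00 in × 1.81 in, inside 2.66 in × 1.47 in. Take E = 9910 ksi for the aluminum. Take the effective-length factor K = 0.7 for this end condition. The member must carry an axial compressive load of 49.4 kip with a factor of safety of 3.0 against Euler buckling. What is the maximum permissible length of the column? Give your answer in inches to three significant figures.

L_max ≈ 32.4 in

Weak-axis I_min = (h_o·b_o³ − h_i·b_i³)/12 with b_o = 1.81, b_i = 1.470 in (shorter outer/inner sides).
I_min = (3.00×1.81³ − 2.660×1.470³)/12 = 0.7783 in⁴
Required critical load P_cr = n·P = 3.0 × 49.4 = 148.2 kip = 1.482×10^5 lb
From P_cr = π²EI/(K·L)²:  L = (1/K)·√(π²EI/P_cr) = (1/0.7)·√(π²×9.91×10^6×0.7783/1.482×10^5)
L = 32.4 in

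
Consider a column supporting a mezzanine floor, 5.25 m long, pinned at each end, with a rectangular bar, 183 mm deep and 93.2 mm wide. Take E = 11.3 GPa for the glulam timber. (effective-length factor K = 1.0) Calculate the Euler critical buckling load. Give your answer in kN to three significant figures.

Buckling occurs about the weak axis: I_min = h·b³/12 with b = 93.2 mm (the shorter side).
I_min = 183×93.2³/12 = 1.235×10^7 mm⁴
I = 1.235×10^7 mm⁴ = 1.235×10^-5 m⁴
Effective length L_e = K·L = 1 × 5.25 = 5.250 m
P_cr = π²EI / L_e² = π² × 11.3×10⁹ × 1.235×10^-5 / 5.250² = 4.995×10^4 N

P_cr ≈ 50.0 kN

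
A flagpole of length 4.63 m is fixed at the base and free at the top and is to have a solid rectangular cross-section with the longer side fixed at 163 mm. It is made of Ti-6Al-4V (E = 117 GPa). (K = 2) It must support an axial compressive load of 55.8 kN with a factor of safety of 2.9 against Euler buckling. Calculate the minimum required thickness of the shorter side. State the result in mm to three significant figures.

b ≈ 96.0 mm

Required P_cr = n·P = 2.9 × 55.8 = 161.8 kN
L_e = K·L = 2 × 4.63 = 9.260 m
Required I = P_cr·L_e²/(π²E) = 1.618×10^5 × 9.260² / (π² × 1.17×10^11) = 1.202×10^-5 m⁴
I_req = 1.202×10^7 mm⁴
Rectangle, weak axis: I_min = h·b³/12 with h = 163 mm fixed  ⇒  b = (12I/h)^(1/3) = 96.0 mm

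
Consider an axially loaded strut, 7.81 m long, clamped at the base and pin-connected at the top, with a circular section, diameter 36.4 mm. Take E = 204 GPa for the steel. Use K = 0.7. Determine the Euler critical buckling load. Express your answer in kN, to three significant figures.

P_cr ≈ 5.81 kN

I = πd⁴/64 = π×36.4⁴/64 = 8.617×10^4 mm⁴
I = 8.617×10^4 mm⁴ = 8.617×10^-8 m⁴
Effective length L_e = K·L = 0.7 × 7.81 = 5.467 m
P_cr = π²EI / L_e² = π² × 204×10⁹ × 8.617×10^-8 / 5.467² = 5.805×10^3 N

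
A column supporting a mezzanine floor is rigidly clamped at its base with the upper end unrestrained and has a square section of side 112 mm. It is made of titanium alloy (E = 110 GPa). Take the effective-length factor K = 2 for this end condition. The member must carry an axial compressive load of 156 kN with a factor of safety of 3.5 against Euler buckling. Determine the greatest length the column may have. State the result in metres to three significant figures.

L_max ≈ 2.55 m

I = a⁴/12 = 112⁴/12 = 1.311×10^7 mm⁴
I = 1.311×10^-5 m⁴
Required critical load P_cr = n·P = 3.5 × 156 = 546.0 kN = 5.460×10^5 N
From P_cr = π²EI/(K·L)²:  L = (1/K)·√(π²EI/P_cr) = (1/2)·√(π²×1.10×10^11×1.311×10^-5/5.460×10^5)
L = 2.55 m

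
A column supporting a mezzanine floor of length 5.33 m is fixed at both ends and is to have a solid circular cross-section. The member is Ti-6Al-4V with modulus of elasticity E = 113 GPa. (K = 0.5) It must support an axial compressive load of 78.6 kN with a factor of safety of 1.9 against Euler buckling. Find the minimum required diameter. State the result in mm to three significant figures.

d ≈ 66.3 mm

Required P_cr = n·P = 1.9 × 78.6 = 149.3 kN
L_e = K·L = 0.5 × 5.33 = 2.665 m
Required I = P_cr·L_e²/(π²E) = 1.493×10^5 × 2.665² / (π² × 1.13×10^11) = 9.510×10^-7 m⁴
I_req = 9.510×10^5 mm⁴
Solid circle: I = πd⁴/64  ⇒  d = (64I/π)^(1/4) = (64×9.510×10^5/π)^(1/4) = 66.3 mm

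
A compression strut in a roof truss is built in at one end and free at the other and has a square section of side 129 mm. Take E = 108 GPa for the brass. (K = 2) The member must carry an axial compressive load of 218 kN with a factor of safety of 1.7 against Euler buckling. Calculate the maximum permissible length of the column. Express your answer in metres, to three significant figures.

I = a⁴/12 = 129⁴/12 = 2.308×10^7 mm⁴
I = 2.308×10^-5 m⁴
Required critical load P_cr = n·P = 1.7 × 218 = 370.6 kN = 3.706×10^5 N
From P_cr = π²EI/(K·L)²:  L = (1/K)·√(π²EI/P_cr) = (1/2)·√(π²×1.08×10^11×2.308×10^-5/3.706×10^5)
L = 4.07 m

L_max ≈ 4.07 m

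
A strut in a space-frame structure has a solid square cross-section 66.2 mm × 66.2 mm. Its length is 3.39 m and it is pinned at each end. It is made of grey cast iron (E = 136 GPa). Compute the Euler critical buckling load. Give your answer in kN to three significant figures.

I = a⁴/12 = 66.2⁴/12 = 1.600×10^6 mm⁴
I = 1.600×10^6 mm⁴ = 1.600×10^-6 m⁴
Effective length L_e = K·L = 1 × 3.39 = 3.390 m
P_cr = π²EI / L_e² = π² × 136×10⁹ × 1.600×10^-6 / 3.390² = 1.869×10^5 N

P_cr ≈ 187 kN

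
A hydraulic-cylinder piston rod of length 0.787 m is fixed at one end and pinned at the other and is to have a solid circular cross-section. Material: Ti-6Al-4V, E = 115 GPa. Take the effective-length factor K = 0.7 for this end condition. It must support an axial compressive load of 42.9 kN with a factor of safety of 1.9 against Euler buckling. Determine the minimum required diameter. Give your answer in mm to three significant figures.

d ≈ 25.8 mm

Required P_cr = n·P = 1.9 × 42.9 = 81.51 kN
L_e = K·L = 0.7 × 0.787 = 0.5509 m
Required I = P_cr·L_e²/(π²E) = 8.151×10^4 × 0.5509² / (π² × 1.15×10^11) = 2.180×10^-8 m⁴
I_req = 2.180×10^4 mm⁴
Solid circle: I = πd⁴/64  ⇒  d = (64I/π)^(1/4) = (64×2.180×10^4/π)^(1/4) = 25.8 mm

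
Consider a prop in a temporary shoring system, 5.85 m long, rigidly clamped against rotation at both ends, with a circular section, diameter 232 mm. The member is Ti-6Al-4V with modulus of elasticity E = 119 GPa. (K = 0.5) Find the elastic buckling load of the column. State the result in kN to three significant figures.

I = πd⁴/64 = π×232⁴/64 = 1.422×10^8 mm⁴
I = 1.422×10^8 mm⁴ = 1.422×10^-4 m⁴
Effective length L_e = K·L = 0.5 × 5.85 = 2.925 m
P_cr = π²EI / L_e² = π² × 119×10⁹ × 1.422×10^-4 / 2.925² = 1.952×10^7 N

P_cr ≈ 19500 kN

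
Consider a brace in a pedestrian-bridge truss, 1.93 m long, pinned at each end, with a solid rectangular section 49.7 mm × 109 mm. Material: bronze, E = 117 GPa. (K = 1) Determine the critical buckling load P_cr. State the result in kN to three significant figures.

Buckling occurs about the weak axis: I_min = h·b³/12 with b = 49.7 mm (the shorter side).
I_min = 109×49.7³/12 = 1.115×10^6 mm⁴
I = 1.115×10^6 mm⁴ = 1.115×10^-6 m⁴
Effective length L_e = K·L = 1 × 1.93 = 1.930 m
P_cr = π²EI / L_e² = π² × 117×10⁹ × 1.115×10^-6 / 1.930² = 3.457×10^5 N

P_cr ≈ 346 kN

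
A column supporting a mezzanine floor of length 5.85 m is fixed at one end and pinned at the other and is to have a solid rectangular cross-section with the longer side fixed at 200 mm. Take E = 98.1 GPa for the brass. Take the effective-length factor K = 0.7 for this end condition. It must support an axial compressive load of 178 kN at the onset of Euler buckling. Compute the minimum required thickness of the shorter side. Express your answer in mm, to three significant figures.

b ≈ 57.0 mm

L_e = K·L = 0.7 × 5.85 = 4.095 m
Required I = P_cr·L_e²/(π²E) = 1.780×10^5 × 4.095² / (π² × 9.81×10^10) = 3.083×10^-6 m⁴
I_req = 3.083×10^6 mm⁴
Rectangle, weak axis: I_min = h·b³/12 with h = 200 mm fixed  ⇒  b = (12I/h)^(1/3) = 57.0 mm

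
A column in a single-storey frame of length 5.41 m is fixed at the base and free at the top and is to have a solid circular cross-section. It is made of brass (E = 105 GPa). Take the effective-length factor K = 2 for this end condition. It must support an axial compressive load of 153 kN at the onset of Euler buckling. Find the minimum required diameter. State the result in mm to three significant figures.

L_e = K·L = 2 × 5.41 = 10.82 m
Required I = P_cr·L_e²/(π²E) = 1.530×10^5 × 10.82² / (π² × 1.05×10^11) = 1.728×10^-5 m⁴
I_req = 1.728×10^7 mm⁴
Solid circle: I = πd⁴/64  ⇒  d = (64I/π)^(1/4) = (64×1.728×10^7/π)^(1/4) = 137 mm

d ≈ 137 mm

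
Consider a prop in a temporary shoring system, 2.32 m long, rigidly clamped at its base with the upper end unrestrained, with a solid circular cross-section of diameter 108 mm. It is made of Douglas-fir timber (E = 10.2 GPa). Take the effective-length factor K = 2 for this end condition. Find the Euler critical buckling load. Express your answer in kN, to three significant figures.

I = πd⁴/64 = π×108⁴/64 = 6.678×10^6 mm⁴
I = 6.678×10^6 mm⁴ = 6.678×10^-6 m⁴
Effective length L_e = K·L = 2 × 2.32 = 4.640 m
P_cr = π²EI / L_e² = π² × 10.2×10⁹ × 6.678×10^-6 / 4.640² = 3.123×10^4 N

P_cr ≈ 31.2 kN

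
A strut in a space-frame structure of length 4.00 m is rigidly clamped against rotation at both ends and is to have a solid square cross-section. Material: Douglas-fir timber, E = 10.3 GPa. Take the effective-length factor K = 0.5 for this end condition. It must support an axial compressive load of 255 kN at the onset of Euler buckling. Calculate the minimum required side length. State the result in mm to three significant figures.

L_e = K·L = 0.5 × 4.00 = 2.000 m
Required I = P_cr·L_e²/(π²E) = 2.550×10^5 × 2.000² / (π² × 1.03×10^10) = 1.003×10^-5 m⁴
I_req = 1.003×10^7 mm⁴
Solid square: I = a⁴/12  ⇒  a = (12I)^(1/4) = (12×1.003×10^7)^(1/4) = 105 mm

a ≈ 105 mm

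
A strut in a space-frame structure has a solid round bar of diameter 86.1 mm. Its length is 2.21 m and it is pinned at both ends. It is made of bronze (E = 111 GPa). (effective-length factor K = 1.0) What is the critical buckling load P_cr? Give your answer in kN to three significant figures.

I = πd⁴/64 = π×86.1⁴/64 = 2.698×10^6 mm⁴
I = 2.698×10^6 mm⁴ = 2.698×10^-6 m⁴
Effective length L_e = K·L = 1 × 2.21 = 2.210 m
P_cr = π²EI / L_e² = π² × 111×10⁹ × 2.698×10^-6 / 2.210² = 6.051×10^5 N

P_cr ≈ 605 kN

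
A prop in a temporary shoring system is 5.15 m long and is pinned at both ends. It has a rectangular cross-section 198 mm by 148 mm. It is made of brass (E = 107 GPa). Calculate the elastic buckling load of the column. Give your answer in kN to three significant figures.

P_cr ≈ 2130 kN

Buckling occurs about the weak axis: I_min = h·b³/12 with b = 148 mm (the shorter side).
I_min = 198×148³/12 = 5.349×10^7 mm⁴
I = 5.349×10^7 mm⁴ = 5.349×10^-5 m⁴
Effective length L_e = K·L = 1 × 5.15 = 5.150 m
P_cr = π²EI / L_e² = π² × 107×10⁹ × 5.349×10^-5 / 5.150² = 2.130×10^6 N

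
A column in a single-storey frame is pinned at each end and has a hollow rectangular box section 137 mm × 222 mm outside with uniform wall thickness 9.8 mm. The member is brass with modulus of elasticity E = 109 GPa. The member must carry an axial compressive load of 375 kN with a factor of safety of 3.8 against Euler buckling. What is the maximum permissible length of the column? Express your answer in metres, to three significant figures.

L_max ≈ 3.91 m

Inner dimensions: h_i = 222 − 2×9.8 = 202.4 mm, b_i = 137 − 2×9.8 = 117.4 mm
Weak-axis I_min = (h_o·b_o³ − h_i·b_i³)/12 with b_o = 137, b_i = 117.4 mm (shorter outer/inner sides).
I_min = (222×137³ − 202.4×117.4³)/12 = 2.028×10^7 mm⁴
I = 2.028×10^-5 m⁴
Required critical load P_cr = n·P = 3.8 × 375 = 1425 kN = 1.425×10^6 N
From P_cr = π²EI/(K·L)²:  L = (1/K)·√(π²EI/P_cr) = (1/1)·√(π²×1.09×10^11×2.028×10^-5/1.425×10^6)
L = 3.91 m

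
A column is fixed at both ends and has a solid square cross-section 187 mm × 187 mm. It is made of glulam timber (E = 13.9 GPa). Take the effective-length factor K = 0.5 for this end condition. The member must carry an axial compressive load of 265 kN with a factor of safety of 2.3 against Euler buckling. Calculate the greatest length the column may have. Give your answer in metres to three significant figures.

L_max ≈ 9.58 m

I = a⁴/12 = 187⁴/12 = 1.019×10^8 mm⁴
I = 1.019×10^-4 m⁴
Required critical load P_cr = n·P = 2.3 × 265 = 609.5 kN = 6.095×10^5 N
From P_cr = π²EI/(K·L)²:  L = (1/K)·√(π²EI/P_cr) = (1/0.5)·√(π²×1.39×10^10×1.019×10^-4/6.095×10^5)
L = 9.58 m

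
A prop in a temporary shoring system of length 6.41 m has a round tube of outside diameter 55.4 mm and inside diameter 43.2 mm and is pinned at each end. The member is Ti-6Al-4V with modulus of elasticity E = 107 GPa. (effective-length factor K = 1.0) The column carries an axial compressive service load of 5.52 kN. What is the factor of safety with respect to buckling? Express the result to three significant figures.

n ≈ 1.36

d_o = 55.4 mm, d_i = 43.2 mm
I = π(d_o⁴ − d_i⁴)/64 = π(55.4⁴ − 43.20⁴)/64 = 2.914×10^5 mm⁴
I = 2.914×10^5 mm⁴ = 2.914×10^-7 m⁴
Effective length L_e = K·L = 1 × 6.41 = 6.410 m
P_cr = π²EI / L_e² = π² × 107×10⁹ × 2.914×10^-7 / 6.410² = 7.490×10^3 N
Factor of safety n = P_cr / P = 7.4903 / 5.52 = 1.36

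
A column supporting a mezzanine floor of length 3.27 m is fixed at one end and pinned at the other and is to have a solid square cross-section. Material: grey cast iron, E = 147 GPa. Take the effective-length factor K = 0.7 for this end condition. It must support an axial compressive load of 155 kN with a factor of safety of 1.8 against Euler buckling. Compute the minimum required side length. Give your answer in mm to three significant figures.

a ≈ 59.0 mm

Required P_cr = n·P = 1.8 × 155 = 279.0 kN
L_e = K·L = 0.7 × 3.27 = 2.289 m
Required I = P_cr·L_e²/(π²E) = 2.790×10^5 × 2.289² / (π² × 1.47×10^11) = 1.008×10^-6 m⁴
I_req = 1.008×10^6 mm⁴
Solid square: I = a⁴/12  ⇒  a = (12I)^(1/4) = (12×1.008×10^6)^(1/4) = 59.0 mm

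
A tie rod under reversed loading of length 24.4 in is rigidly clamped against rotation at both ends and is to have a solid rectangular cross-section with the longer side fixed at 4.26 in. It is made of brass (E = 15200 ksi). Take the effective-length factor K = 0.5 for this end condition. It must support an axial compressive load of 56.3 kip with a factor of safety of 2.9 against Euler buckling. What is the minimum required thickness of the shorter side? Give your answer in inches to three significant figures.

Required P_cr = n·P = 2.9 × 56.3 = 163.3 kip
L_e = K·L = 0.5 × 24.4 = 12.20 in
Required I = P_cr·L_e²/(π²E) = 1.633×10^5 × 12.20² / (π² × 1.52×10^7) = 0.1620 in⁴
Rectangle, weak axis: I_min = h·b³/12 with h = 4.26 in fixed  ⇒  b = (12I/h)^(1/3) = 0.770 in

b ≈ 0.770 in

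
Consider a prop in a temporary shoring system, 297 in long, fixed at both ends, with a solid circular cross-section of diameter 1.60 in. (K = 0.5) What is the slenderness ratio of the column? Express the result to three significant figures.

For a solid circle r = d/4 = 1.60/4 = 0.4000 in
L_e = K·L = 0.5 × 297 = 148.5 in
λ = L_e / r_min = 148.50 / 0.4000 = 371

λ ≈ 371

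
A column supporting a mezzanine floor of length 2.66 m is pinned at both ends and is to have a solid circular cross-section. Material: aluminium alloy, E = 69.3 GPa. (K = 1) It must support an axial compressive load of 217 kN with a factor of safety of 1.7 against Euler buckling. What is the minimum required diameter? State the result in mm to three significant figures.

d ≈ 93.9 mm

Required P_cr = n·P = 1.7 × 217 = 368.9 kN
L_e = K·L = 1 × 2.66 = 2.660 m
Required I = P_cr·L_e²/(π²E) = 3.689×10^5 × 2.660² / (π² × 6.93×10^10) = 3.816×10^-6 m⁴
I_req = 3.816×10^6 mm⁴
Solid circle: I = πd⁴/64  ⇒  d = (64I/π)^(1/4) = (64×3.816×10^6/π)^(1/4) = 93.9 mm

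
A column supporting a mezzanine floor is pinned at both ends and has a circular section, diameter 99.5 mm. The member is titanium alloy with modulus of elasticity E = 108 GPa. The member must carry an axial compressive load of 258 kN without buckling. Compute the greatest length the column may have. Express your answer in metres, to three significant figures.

I = πd⁴/64 = π×99.5⁴/64 = 4.811×10^6 mm⁴
I = 4.811×10^-6 m⁴
At the buckling limit P_cr = P = 2.580×10^5 N
From P_cr = π²EI/(K·L)²:  L = (1/K)·√(π²EI/P_cr) = (1/1)·√(π²×1.08×10^11×4.811×10^-6/2.580×10^5)
L = 4.46 m

L_max ≈ 4.46 m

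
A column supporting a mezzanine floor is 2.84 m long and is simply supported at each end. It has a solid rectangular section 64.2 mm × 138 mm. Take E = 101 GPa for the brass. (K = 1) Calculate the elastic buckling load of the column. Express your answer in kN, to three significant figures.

P_cr ≈ 376 kN

Buckling occurs about the weak axis: I_min = h·b³/12 with b = 64.2 mm (the shorter side).
I_min = 138×64.2³/12 = 3.043×10^6 mm⁴
I = 3.043×10^6 mm⁴ = 3.043×10^-6 m⁴
Effective length L_e = K·L = 1 × 2.84 = 2.840 m
P_cr = π²EI / L_e² = π² × 101×10⁹ × 3.043×10^-6 / 2.840² = 3.761×10^5 N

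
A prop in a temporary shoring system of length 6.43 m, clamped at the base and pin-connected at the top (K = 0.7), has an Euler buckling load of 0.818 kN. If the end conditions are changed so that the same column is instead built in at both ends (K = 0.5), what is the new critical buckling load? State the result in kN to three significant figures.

P_cr ∝ 1/K², so P_cr,new = P_cr,old × (K_old/K_new)² = 0.818 × (0.7/0.5)²
= 0.818 × 1.960 = 1.60 kN

P_cr ≈ 1.60 kN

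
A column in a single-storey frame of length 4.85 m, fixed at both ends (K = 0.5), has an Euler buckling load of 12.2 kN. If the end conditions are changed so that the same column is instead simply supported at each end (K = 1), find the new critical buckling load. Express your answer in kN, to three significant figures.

P_cr ∝ 1/K², so P_cr,new = P_cr,old × (K_old/K_new)² = 12.2 × (0.5/1)²
= 12.2 × 0.2500 = 3.05 kN

P_cr ≈ 3.05 kN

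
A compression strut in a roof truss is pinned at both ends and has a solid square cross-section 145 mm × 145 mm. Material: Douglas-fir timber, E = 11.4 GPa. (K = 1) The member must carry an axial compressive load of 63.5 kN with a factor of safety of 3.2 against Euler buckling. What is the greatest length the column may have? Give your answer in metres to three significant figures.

I = a⁴/12 = 145⁴/12 = 3.684×10^7 mm⁴
I = 3.684×10^-5 m⁴
Required critical load P_cr = n·P = 3.2 × 63.5 = 203.2 kN = 2.032×10^5 N
From P_cr = π²EI/(K·L)²:  L = (1/K)·√(π²EI/P_cr) = (1/1)·√(π²×1.14×10^10×3.684×10^-5/2.032×10^5)
L = 4.52 m

L_max ≈ 4.52 m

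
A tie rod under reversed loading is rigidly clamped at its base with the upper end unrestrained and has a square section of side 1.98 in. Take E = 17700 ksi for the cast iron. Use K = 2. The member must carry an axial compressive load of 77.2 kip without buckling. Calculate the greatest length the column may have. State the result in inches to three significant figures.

L_max ≈ 26.9 in

I = a⁴/12 = 1.98⁴/12 = 1.281 in⁴
At the buckling limit P_cr = P = 7.720×10^4 lb
From P_cr = π²EI/(K·L)²:  L = (1/K)·√(π²EI/P_cr) = (1/2)·√(π²×1.77×10^7×1.281/7.720×10^4)
L = 26.9 in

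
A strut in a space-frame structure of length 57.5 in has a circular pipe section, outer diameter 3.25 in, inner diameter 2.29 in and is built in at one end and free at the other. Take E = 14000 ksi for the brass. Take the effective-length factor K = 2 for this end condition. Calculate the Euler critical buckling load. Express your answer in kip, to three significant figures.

d_o = 3.25 in, d_i = 2.29 in
I = π(d_o⁴ − d_i⁴)/64 = π(3.25⁴ − 2.290⁴)/64 = 4.127 in⁴
Effective length L_e = K·L = 2 × 57.5 = 115.0 in
P_cr = π²EI / L_e² = π² × 14000×10³ × 4.127 / 115.0² = 4.311×10^4 lb

P_cr ≈ 43.1 kip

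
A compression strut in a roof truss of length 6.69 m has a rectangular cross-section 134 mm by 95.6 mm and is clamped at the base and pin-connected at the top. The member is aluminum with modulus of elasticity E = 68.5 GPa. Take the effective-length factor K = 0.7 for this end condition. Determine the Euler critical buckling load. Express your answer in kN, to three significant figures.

Buckling occurs about the weak axis: I_min = h·b³/12 with b = 95.6 mm (the shorter side).
I_min = 134×95.6³/12 = 9.757×10^6 mm⁴
I = 9.757×10^6 mm⁴ = 9.757×10^-6 m⁴
Effective length L_e = K·L = 0.7 × 6.69 = 4.683 m
P_cr = π²EI / L_e² = π² × 68.5×10⁹ × 9.757×10^-6 / 4.683² = 3.008×10^5 N

P_cr ≈ 301 kN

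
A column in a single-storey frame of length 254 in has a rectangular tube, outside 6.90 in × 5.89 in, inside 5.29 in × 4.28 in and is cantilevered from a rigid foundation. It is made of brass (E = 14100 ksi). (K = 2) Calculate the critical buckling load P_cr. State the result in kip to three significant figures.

P_cr ≈ 44.7 kip

Weak-axis I_min = (h_o·b_o³ − h_i·b_i³)/12 with b_o = 5.89, b_i = 4.280 in (shorter outer/inner sides).
I_min = (6.90×5.89³ − 5.290×4.280³)/12 = 82.93 in⁴
Effective length L_e = K·L = 2 × 254 = 508.0 in
P_cr = π²EI / L_e² = π² × 14100×10³ × 82.93 / 508.0² = 4.472×10^4 lb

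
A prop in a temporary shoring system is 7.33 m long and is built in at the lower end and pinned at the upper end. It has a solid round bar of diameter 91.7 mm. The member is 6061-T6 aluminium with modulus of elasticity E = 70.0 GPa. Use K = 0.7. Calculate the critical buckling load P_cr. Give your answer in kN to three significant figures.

P_cr ≈ 91.1 kN

I = πd⁴/64 = π×91.7⁴/64 = 3.471×10^6 mm⁴
I = 3.471×10^6 mm⁴ = 3.471×10^-6 m⁴
Effective length L_e = K·L = 0.7 × 7.33 = 5.131 m
P_cr = π²EI / L_e² = π² × 70.0×10⁹ × 3.471×10^-6 / 5.131² = 9.108×10^4 N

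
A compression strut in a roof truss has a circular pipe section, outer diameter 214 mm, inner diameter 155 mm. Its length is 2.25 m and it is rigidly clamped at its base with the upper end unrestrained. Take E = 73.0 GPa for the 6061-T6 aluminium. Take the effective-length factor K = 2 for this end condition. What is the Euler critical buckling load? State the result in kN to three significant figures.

P_cr ≈ 2650 kN

d_o = 214 mm, d_i = 155 mm
I = π(d_o⁴ − d_i⁴)/64 = π(214⁴ − 155.0⁴)/64 = 7.462×10^7 mm⁴
I = 7.462×10^7 mm⁴ = 7.462×10^-5 m⁴
Effective length L_e = K·L = 2 × 2.25 = 4.500 m
P_cr = π²EI / L_e² = π² × 73.0×10⁹ × 7.462×10^-5 / 4.500² = 2.655×10^6 N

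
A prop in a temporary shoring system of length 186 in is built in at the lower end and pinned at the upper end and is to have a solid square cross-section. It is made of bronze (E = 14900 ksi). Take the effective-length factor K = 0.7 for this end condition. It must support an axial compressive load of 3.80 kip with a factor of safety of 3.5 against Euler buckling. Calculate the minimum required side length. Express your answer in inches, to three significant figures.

Required P_cr = n·P = 3.5 × 3.80 = 13.30 kip
L_e = K·L = 0.7 × 186 = 130.2 in
Required I = P_cr·L_e²/(π²E) = 1.330×10^4 × 130.2² / (π² × 1.49×10^7) = 1.533 in⁴
Solid square: I = a⁴/12  ⇒  a = (12I)^(1/4) = (12×1.533)^(1/4) = 2.07 in

a ≈ 2.07 in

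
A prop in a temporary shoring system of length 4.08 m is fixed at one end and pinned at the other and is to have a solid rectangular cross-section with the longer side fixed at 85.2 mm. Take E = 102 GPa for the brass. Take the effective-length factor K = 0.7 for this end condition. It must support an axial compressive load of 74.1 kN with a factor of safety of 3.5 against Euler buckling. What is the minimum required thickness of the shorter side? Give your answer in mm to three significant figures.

Required P_cr = n·P = 3.5 × 74.1 = 259.3 kN
L_e = K·L = 0.7 × 4.08 = 2.856 m
Required I = P_cr·L_e²/(π²E) = 2.594×10^5 × 2.856² / (π² × 1.02×10^11) = 2.101×10^-6 m⁴
I_req = 2.101×10^6 mm⁴
Rectangle, weak axis: I_min = h·b³/12 with h = 85.2 mm fixed  ⇒  b = (12I/h)^(1/3) = 66.6 mm

b ≈ 66.6 mm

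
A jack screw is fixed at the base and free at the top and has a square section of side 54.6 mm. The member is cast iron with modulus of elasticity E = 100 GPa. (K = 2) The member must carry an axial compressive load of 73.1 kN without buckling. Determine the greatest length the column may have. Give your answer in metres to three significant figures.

I = a⁴/12 = 54.6⁴/12 = 7.406×10^5 mm⁴
I = 7.406×10^-7 m⁴
At the buckling limit P_cr = P = 7.310×10^4 N
From P_cr = π²EI/(K·L)²:  L = (1/K)·√(π²EI/P_cr) = (1/2)·√(π²×1.00×10^11×7.406×10^-7/7.310×10^4)
L = 1.58 m

L_max ≈ 1.58 m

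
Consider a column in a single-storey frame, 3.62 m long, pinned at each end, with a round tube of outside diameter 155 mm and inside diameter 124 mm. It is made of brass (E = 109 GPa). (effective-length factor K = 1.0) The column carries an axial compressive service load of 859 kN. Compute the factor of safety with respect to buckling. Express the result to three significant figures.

n ≈ 1.60

d_o = 155 mm, d_i = 124 mm
I = π(d_o⁴ − d_i⁴)/64 = π(155⁴ − 124.0⁴)/64 = 1.673×10^7 mm⁴
I = 1.673×10^7 mm⁴ = 1.673×10^-5 m⁴
Effective length L_e = K·L = 1 × 3.62 = 3.620 m
P_cr = π²EI / L_e² = π² × 109×10⁹ × 1.673×10^-5 / 3.620² = 1.373×10^6 N
Factor of safety n = P_cr / P = 1373.3 / 859 = 1.60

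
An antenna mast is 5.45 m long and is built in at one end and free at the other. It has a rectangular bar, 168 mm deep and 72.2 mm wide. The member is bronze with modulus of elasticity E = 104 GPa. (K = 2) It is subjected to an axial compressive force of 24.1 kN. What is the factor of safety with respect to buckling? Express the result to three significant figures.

n ≈ 1.89

Buckling occurs about the weak axis: I_min = h·b³/12 with b = 72.2 mm (the shorter side).
I_min = 168×72.2³/12 = 5.269×10^6 mm⁴
I = 5.269×10^6 mm⁴ = 5.269×10^-6 m⁴
Effective length L_e = K·L = 2 × 5.45 = 10.90 m
P_cr = π²EI / L_e² = π² × 104×10⁹ × 5.269×10^-6 / 10.90² = 4.552×10^4 N
Factor of safety n = P_cr / P = 45.522 / 24.1 = 1.89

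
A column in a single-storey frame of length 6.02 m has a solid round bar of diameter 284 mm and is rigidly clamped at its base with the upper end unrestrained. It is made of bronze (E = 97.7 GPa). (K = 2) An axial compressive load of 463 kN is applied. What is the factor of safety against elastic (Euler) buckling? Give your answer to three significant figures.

n ≈ 4.59

I = πd⁴/64 = π×284⁴/64 = 3.193×10^8 mm⁴
I = 3.193×10^8 mm⁴ = 3.193×10^-4 m⁴
Effective length L_e = K·L = 2 × 6.02 = 12.04 m
P_cr = π²EI / L_e² = π² × 97.7×10⁹ × 3.193×10^-4 / 12.04² = 2.124×10^6 N
Factor of safety n = P_cr / P = 2124.1 / 463 = 4.59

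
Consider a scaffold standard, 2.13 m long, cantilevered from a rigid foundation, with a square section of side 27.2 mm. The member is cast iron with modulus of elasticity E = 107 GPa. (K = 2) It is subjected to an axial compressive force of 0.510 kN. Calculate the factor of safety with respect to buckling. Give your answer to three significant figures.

n ≈ 5.20

I = a⁴/12 = 27.2⁴/12 = 4.561×10^4 mm⁴
I = 4.561×10^4 mm⁴ = 4.561×10^-8 m⁴
Effective length L_e = K·L = 2 × 2.13 = 4.260 m
P_cr = π²EI / L_e² = π² × 107×10⁹ × 4.561×10^-8 / 4.260² = 2.654×10^3 N
Factor of safety n = P_cr / P = 2.6544 / 0.510 = 5.20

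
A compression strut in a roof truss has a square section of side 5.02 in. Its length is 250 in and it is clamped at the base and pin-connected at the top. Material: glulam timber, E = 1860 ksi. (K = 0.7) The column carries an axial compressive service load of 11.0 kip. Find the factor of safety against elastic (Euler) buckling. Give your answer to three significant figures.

I = a⁴/12 = 5.02⁴/12 = 52.92 in⁴
Effective length L_e = K·L = 0.7 × 250 = 175.0 in
P_cr = π²EI / L_e² = π² × 1860×10³ × 52.92 / 175.0² = 3.172×10^4 lb
Factor of safety n = P_cr / P = 31.723 / 11.0 = 2.88

n ≈ 2.88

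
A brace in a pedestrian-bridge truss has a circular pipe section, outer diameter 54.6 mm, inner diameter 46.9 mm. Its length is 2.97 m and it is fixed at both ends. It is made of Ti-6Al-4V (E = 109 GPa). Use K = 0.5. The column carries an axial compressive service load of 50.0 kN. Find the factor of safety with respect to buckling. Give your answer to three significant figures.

n ≈ 1.94

d_o = 54.6 mm, d_i = 46.9 mm
I = π(d_o⁴ − d_i⁴)/64 = π(54.6⁴ − 46.90⁴)/64 = 1.988×10^5 mm⁴
I = 1.988×10^5 mm⁴ = 1.988×10^-7 m⁴
Effective length L_e = K·L = 0.5 × 2.97 = 1.485 m
P_cr = π²EI / L_e² = π² × 109×10⁹ × 1.988×10^-7 / 1.485² = 9.696×10^4 N
Factor of safety n = P_cr / P = 96.960 / 50.0 = 1.94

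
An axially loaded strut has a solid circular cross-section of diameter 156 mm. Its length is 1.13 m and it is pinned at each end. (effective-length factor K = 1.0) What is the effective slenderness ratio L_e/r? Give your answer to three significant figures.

For a solid circle r = d/4 = 156/4 = 39.00 mm
L_e = K·L = 1 × 1.13 m = 1.130 m = 1130.0 mm
λ = L_e / r_min = 1130.0 / 39.00 = 29.0

λ ≈ 29.0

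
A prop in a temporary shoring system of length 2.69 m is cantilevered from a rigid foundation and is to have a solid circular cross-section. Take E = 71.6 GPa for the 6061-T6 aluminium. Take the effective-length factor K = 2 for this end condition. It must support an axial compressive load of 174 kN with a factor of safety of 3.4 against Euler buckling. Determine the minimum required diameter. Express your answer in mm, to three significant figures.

Required P_cr = n·P = 3.4 × 174 = 591.6 kN
L_e = K·L = 2 × 2.69 = 5.380 m
Required I = P_cr·L_e²/(π²E) = 5.916×10^5 × 5.380² / (π² × 7.16×10^10) = 2.423×10^-5 m⁴
I_req = 2.423×10^7 mm⁴
Solid circle: I = πd⁴/64  ⇒  d = (64I/π)^(1/4) = (64×2.423×10^7/π)^(1/4) = 149 mm

d ≈ 149 mm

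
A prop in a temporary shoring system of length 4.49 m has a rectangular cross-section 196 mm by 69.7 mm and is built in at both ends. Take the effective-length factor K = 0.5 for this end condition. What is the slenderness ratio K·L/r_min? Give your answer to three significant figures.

For a rectangle r_min = b/√12 = 69.7/√12 = 20.12 mm
L_e = K·L = 0.5 × 4.49 m = 2.245 m = 2245.0 mm
λ = L_e / r_min = 2245.0 / 20.12 = 112

λ ≈ 112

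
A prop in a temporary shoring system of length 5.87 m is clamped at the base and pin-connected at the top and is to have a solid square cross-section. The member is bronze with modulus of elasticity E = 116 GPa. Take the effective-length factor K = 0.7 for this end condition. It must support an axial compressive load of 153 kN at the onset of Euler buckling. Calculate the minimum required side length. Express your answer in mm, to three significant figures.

L_e = K·L = 0.7 × 5.87 = 4.109 m
Required I = P_cr·L_e²/(π²E) = 1.530×10^5 × 4.109² / (π² × 1.16×10^11) = 2.256×10^-6 m⁴
I_req = 2.256×10^6 mm⁴
Solid square: I = a⁴/12  ⇒  a = (12I)^(1/4) = (12×2.256×10^6)^(1/4) = 72.1 mm

a ≈ 72.1 mm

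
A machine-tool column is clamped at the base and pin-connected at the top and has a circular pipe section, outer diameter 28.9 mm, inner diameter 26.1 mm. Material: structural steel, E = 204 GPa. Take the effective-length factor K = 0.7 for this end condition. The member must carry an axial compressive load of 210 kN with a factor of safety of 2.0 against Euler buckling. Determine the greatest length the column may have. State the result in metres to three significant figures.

L_max ≈ 0.335 m

d_o = 28.9 mm, d_i = 26.1 mm
I = π(d_o⁴ − d_i⁴)/64 = π(28.9⁴ − 26.10⁴)/64 = 1.146×10^4 mm⁴
I = 1.146×10^-8 m⁴
Required critical load P_cr = n·P = 2.0 × 210 = 420.0 kN = 4.200×10^5 N
From P_cr = π²EI/(K·L)²:  L = (1/K)·√(π²EI/P_cr) = (1/0.7)·√(π²×2.04×10^11×1.146×10^-8/4.200×10^5)
L = 0.335 m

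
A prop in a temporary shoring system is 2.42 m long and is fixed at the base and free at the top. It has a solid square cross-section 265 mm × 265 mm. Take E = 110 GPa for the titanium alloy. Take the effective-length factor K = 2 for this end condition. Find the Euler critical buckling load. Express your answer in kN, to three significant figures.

P_cr ≈ 19000 kN

I = a⁴/12 = 265⁴/12 = 4.110×10^8 mm⁴
I = 4.110×10^8 mm⁴ = 4.110×10^-4 m⁴
Effective length L_e = K·L = 2 × 2.42 = 4.840 m
P_cr = π²EI / L_e² = π² × 110×10⁹ × 4.110×10^-4 / 4.840² = 1.905×10^7 N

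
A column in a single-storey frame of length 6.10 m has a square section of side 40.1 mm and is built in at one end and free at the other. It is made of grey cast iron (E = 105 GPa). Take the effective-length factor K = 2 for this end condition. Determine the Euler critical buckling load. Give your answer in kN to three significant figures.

P_cr ≈ 1.50 kN

I = a⁴/12 = 40.1⁴/12 = 2.155×10^5 mm⁴
I = 2.155×10^5 mm⁴ = 2.155×10^-7 m⁴
Effective length L_e = K·L = 2 × 6.10 = 12.20 m
P_cr = π²EI / L_e² = π² × 105×10⁹ × 2.155×10^-7 / 12.20² = 1.500×10^3 N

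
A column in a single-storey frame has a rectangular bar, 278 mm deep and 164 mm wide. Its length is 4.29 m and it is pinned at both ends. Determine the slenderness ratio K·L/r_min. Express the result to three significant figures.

For a rectangle r_min = b/√12 = 164/√12 = 47.34 mm
L_e = K·L = 1 × 4.29 m = 4.290 m = 4290.0 mm
λ = L_e / r_min = 4290.0 / 47.34 = 90.6

λ ≈ 90.6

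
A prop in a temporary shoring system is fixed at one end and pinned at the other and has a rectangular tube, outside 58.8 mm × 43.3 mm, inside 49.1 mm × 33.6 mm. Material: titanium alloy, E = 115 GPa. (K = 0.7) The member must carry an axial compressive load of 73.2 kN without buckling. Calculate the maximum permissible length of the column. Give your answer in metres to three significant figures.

Weak-axis I_min = (h_o·b_o³ − h_i·b_i³)/12 with b_o = 43.3, b_i = 33.60 mm (shorter outer/inner sides).
I_min = (58.8×43.3³ − 49.10×33.60³)/12 = 2.426×10^5 mm⁴
I = 2.426×10^-7 m⁴
At the buckling limit P_cr = P = 7.320×10^4 N
From P_cr = π²EI/(K·L)²:  L = (1/K)·√(π²EI/P_cr) = (1/0.7)·√(π²×1.15×10^11×2.426×10^-7/7.320×10^4)
L = 2.77 m

L_max ≈ 2.77 m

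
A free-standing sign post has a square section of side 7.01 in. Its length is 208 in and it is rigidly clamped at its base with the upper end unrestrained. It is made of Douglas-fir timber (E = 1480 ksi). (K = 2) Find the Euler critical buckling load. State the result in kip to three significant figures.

I = a⁴/12 = 7.01⁴/12 = 201.2 in⁴
Effective length L_e = K·L = 2 × 208 = 416.0 in
P_cr = π²EI / L_e² = π² × 1480×10³ × 201.2 / 416.0² = 1.699×10^4 lb

P_cr ≈ 17.0 kip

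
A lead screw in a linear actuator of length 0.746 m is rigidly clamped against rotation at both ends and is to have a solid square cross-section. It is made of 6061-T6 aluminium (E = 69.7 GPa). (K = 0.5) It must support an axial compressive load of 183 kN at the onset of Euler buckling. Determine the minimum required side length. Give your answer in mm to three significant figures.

L_e = K·L = 0.5 × 0.746 = 0.3730 m
Required I = P_cr·L_e²/(π²E) = 1.830×10^5 × 0.3730² / (π² × 6.97×10^10) = 3.701×10^-8 m⁴
I_req = 3.701×10^4 mm⁴
Solid square: I = a⁴/12  ⇒  a = (12I)^(1/4) = (12×3.701×10^4)^(1/4) = 25.8 mm

a ≈ 25.8 mm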